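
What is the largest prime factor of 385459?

89

385459 = 61 · 6319
6319 = 71 · 89
89 is prime.
So 385459 = 61 · 71 · 89; the largest prime factor is 89.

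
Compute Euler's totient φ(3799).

3640

Factor: 3799 = 29 · 131.
φ(3799) = (29−1) · (131−1) = 28 · 130 = 3640.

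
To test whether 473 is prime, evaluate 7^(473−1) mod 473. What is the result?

423

7^1 ≡ 7 (mod 473)
7^2 ≡ 7^2 = 49 ≡ 49 (mod 473)
7^4 ≡ 49^2 = 2401 ≡ 36 (mod 473)
7^8 ≡ 36^2 = 1296 ≡ 350 (mod 473)
7^16 ≡ 350^2 = 122500 ≡ 466 (mod 473)
7^32 ≡ 466^2 = 217156 ≡ 49 (mod 473)
7^64 ≡ 49^2 = 2401 ≡ 36 (mod 473)
7^128 ≡ 36^2 = 1296 ≡ 350 (mod 473)
7^256 ≡ 350^2 = 122500 ≡ 466 (mod 473)
472 = 256 + 128 + 64 + 16 + 8 in binary powers of 2.
So 7^472 ≡ 466 · 350 · 36 · 466 · 350 ≡ 423 (mod 473).
Since 423 ≠ 1, base 7 is a Fermat witness: 473 is composite.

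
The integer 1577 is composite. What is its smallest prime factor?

19

1577 is odd.
Digit sum 20, not divisible by 3.
Ends in 7: not divisible by 5.
7: 1577 = 7·225 + 2
11: 1577 = 11·143 + 4
13: 1577 = 13·121 + 4
17: 1577 = 17·92 + 13
19: 1577 = 19·83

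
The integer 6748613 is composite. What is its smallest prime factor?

6748613 is odd.
Digit sum 35, not divisible by 3.
Ends in 3: not divisible by 5.
7: 6748613 = 7·964087 + 4
11: 6748613 = 11·613510 + 3
13: 6748613 = 13·519124 + 1
17: 6748613 = 17·396977 + 4
19: 6748613 = 19·355190 + 3
23: 6748613 = 23·293417 + 22
29: 6748613 = 29·232710 + 23
31: 6748613 = 31·217697 + 6
37: 6748613 = 37·182394 + 35
41: 6748613 = 41·164600 + 13
43: 6748613 = 43·156944 + 21
47: 6748613 = 47·143587 + 24
53: 6748613 = 53·127332 + 17
59: 6748613 = 59·114383 + 16
61: 6748613 = 61·110633

61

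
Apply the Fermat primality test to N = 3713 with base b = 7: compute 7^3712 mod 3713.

7^1 ≡ 7 (mod 3713)
7^2 ≡ 7^2 = 49 ≡ 49 (mod 3713)
7^4 ≡ 49^2 = 2401 ≡ 2401 (mod 3713)
7^8 ≡ 2401^2 = 5764801 ≡ 2225 (mod 3713)
7^16 ≡ 2225^2 = 4950625 ≡ 1196 (mod 3713)
7^32 ≡ 1196^2 = 1430416 ≡ 911 (mod 3713)
7^64 ≡ 911^2 = 829921 ≡ 1922 (mod 3713)
7^128 ≡ 1922^2 = 3694084 ≡ 3362 (mod 3713)
7^256 ≡ 3362^2 = 11303044 ≡ 672 (mod 3713)
7^512 ≡ 672^2 = 451584 ≡ 2311 (mod 3713)
7^1024 ≡ 2311^2 = 5340721 ≡ 1427 (mod 3713)
7^2048 ≡ 1427^2 = 2036329 ≡ 1605 (mod 3713)
3712 = 2048 + 1024 + 512 + 128 in binary powers of 2.
So 7^3712 ≡ 1605 · 1427 · 2311 · 3362 ≡ 2086 (mod 3713).
Since 2086 ≠ 1, base 7 is a Fermat witness: 3713 is composite.

2086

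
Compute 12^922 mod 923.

12^1 ≡ 12 (mod 923)
12^2 ≡ 12^2 = 144 ≡ 144 (mod 923)
12^4 ≡ 144^2 = 20736 ≡ 430 (mod 923)
12^8 ≡ 430^2 = 184900 ≡ 300 (mod 923)
12^16 ≡ 300^2 = 90000 ≡ 469 (mod 923)
12^32 ≡ 469^2 = 219961 ≡ 287 (mod 923)
12^64 ≡ 287^2 = 82369 ≡ 222 (mod 923)
12^128 ≡ 222^2 = 49284 ≡ 365 (mod 923)
12^256 ≡ 365^2 = 133225 ≡ 313 (mod 923)
12^512 ≡ 313^2 = 97969 ≡ 131 (mod 923)
922 = 512 + 256 + 128 + 16 + 8 + 2 in binary powers of 2.
So 12^922 ≡ 131 · 313 · 365 · 469 · 300 · 144 ≡ 703 (mod 923).
Since 703 ≠ 1, base 12 is a Fermat witness: 923 is composite.

703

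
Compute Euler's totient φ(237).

156

Factor: 237 = 3 · 79.
φ(237) = (3−1) · (79−1) = 2 · 78 = 156.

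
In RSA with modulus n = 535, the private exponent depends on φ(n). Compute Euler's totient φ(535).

Factor: 535 = 5 · 107.
φ(535) = (5−1) · (107−1) = 4 · 106 = 424.

424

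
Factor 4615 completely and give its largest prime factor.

4615 = 5 · 923
923 = 13 · 71
71 is prime.
So 4615 = 5 · 13 · 71; the largest prime factor is 71.

71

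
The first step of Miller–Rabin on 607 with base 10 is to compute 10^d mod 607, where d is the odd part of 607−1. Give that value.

607 − 1 = 606 = 2^1 · 303, so d = 303.
10^1 ≡ 10 (mod 607)
10^2 ≡ 10^2 = 100 ≡ 100 (mod 607)
10^4 ≡ 100^2 = 10000 ≡ 288 (mod 607)
10^8 ≡ 288^2 = 82944 ≡ 392 (mod 607)
10^16 ≡ 392^2 = 153664 ≡ 93 (mod 607)
10^32 ≡ 93^2 = 8649 ≡ 151 (mod 607)
10^64 ≡ 151^2 = 22801 ≡ 342 (mod 607)
10^128 ≡ 342^2 = 116964 ≡ 420 (mod 607)
10^256 ≡ 420^2 = 176400 ≡ 370 (mod 607)
303 = 256 + 32 + 8 + 4 + 2 + 1 in binary powers of 2.
So 10^303 ≡ 370 · 151 · 392 · 288 · 100 · 10 ≡ 606 (mod 607).
Since 10^d ≡ 606 (mod 607), base 10 does not prove 607 composite.

606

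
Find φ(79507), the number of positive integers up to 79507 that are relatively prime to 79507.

77658

Factor: 79507 = 43^3.
φ(79507) = 43^2·(43−1) = 77658.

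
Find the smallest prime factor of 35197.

61

35197 is odd.
Digit sum 25, not divisible by 3.
Ends in 7: not divisible by 5.
7: 35197 = 7·5028 + 1
11: 35197 = 11·3199 + 8
13: 35197 = 13·2707 + 6
17: 35197 = 17·2070 + 7
19: 35197 = 19·1852 + 9
23: 35197 = 23·1530 + 7
29: 35197 = 29·1213 + 20
31: 35197 = 31·1135 + 12
37: 35197 = 37·951 + 10
41: 35197 = 41·858 + 19
43: 35197 = 43·818 + 23
47: 35197 = 47·748 + 41
53: 35197 = 53·664 + 5
59: 35197 = 59·596 + 33
61: 35197 = 61·577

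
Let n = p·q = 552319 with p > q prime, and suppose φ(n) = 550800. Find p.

φ(n) = (p−1)(q−1) = n − (p+q) + 1, so p + q = 552319 − 550800 + 1 = 1520.
p and q are the roots of t² − 1520t + 552319 = 0.
Discriminant: 1520² − 4·552319 = 2310400 − 2209276 = 101124; √101124 = 318.
q = (1520 − 318)/2 = 601, p = (1520 + 318)/2 = 919.
Check: 601 · 919 = 552319.

919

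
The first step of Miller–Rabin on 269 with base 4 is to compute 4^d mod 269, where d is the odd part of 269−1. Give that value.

269 − 1 = 268 = 2^2 · 67, so d = 67.
4^1 ≡ 4 (mod 269)
4^2 ≡ 4^2 = 16 ≡ 16 (mod 269)
4^4 ≡ 16^2 = 256 ≡ 256 (mod 269)
4^8 ≡ 256^2 = 65536 ≡ 169 (mod 269)
4^16 ≡ 169^2 = 28561 ≡ 47 (mod 269)
4^32 ≡ 47^2 = 2209 ≡ 57 (mod 269)
4^64 ≡ 57^2 = 3249 ≡ 21 (mod 269)
67 = 64 + 2 + 1 in binary powers of 2.
So 4^67 ≡ 21 · 16 · 4 ≡ 268 (mod 269).
Since 4^d ≡ 268 (mod 269), base 4 does not prove 269 composite.

268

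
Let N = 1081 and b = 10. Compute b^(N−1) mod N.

813

10^1 ≡ 10 (mod 1081)
10^2 ≡ 10^2 = 100 ≡ 100 (mod 1081)
10^4 ≡ 100^2 = 10000 ≡ 271 (mod 1081)
10^8 ≡ 271^2 = 73441 ≡ 1014 (mod 1081)
10^16 ≡ 1014^2 = 1028196 ≡ 165 (mod 1081)
10^32 ≡ 165^2 = 27225 ≡ 200 (mod 1081)
10^64 ≡ 200^2 = 40000 ≡ 3 (mod 1081)
10^128 ≡ 3^2 = 9 ≡ 9 (mod 1081)
10^256 ≡ 9^2 = 81 ≡ 81 (mod 1081)
10^512 ≡ 81^2 = 6561 ≡ 75 (mod 1081)
10^1024 ≡ 75^2 = 5625 ≡ 220 (mod 1081)
1080 = 1024 + 32 + 16 + 8 in binary powers of 2.
So 10^1080 ≡ 220 · 200 · 165 · 1014 ≡ 813 (mod 1081).
Since 813 ≠ 1, base 10 is a Fermat witness: 1081 is composite.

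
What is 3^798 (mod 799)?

784

3^1 ≡ 3 (mod 799)
3^2 ≡ 3^2 = 9 ≡ 9 (mod 799)
3^4 ≡ 9^2 = 81 ≡ 81 (mod 799)
3^8 ≡ 81^2 = 6561 ≡ 169 (mod 799)
3^16 ≡ 169^2 = 28561 ≡ 596 (mod 799)
3^32 ≡ 596^2 = 355216 ≡ 460 (mod 799)
3^64 ≡ 460^2 = 211600 ≡ 664 (mod 799)
3^128 ≡ 664^2 = 440896 ≡ 647 (mod 799)
3^256 ≡ 647^2 = 418609 ≡ 732 (mod 799)
3^512 ≡ 732^2 = 535824 ≡ 494 (mod 799)
798 = 512 + 256 + 16 + 8 + 4 + 2 in binary powers of 2.
So 3^798 ≡ 494 · 732 · 596 · 169 · 81 · 9 ≡ 784 (mod 799).
Since 784 ≠ 1, base 3 is a Fermat witness: 799 is composite.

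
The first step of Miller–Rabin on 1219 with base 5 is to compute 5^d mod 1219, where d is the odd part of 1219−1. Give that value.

1219 − 1 = 1218 = 2^1 · 609, so d = 609.
5^1 ≡ 5 (mod 1219)
5^2 ≡ 5^2 = 25 ≡ 25 (mod 1219)
5^4 ≡ 25^2 = 625 ≡ 625 (mod 1219)
5^8 ≡ 625^2 = 390625 ≡ 545 (mod 1219)
5^16 ≡ 545^2 = 297025 ≡ 808 (mod 1219)
5^32 ≡ 808^2 = 652864 ≡ 699 (mod 1219)
5^64 ≡ 699^2 = 488601 ≡ 1001 (mod 1219)
5^128 ≡ 1001^2 = 1002001 ≡ 1202 (mod 1219)
5^256 ≡ 1202^2 = 1444804 ≡ 289 (mod 1219)
5^512 ≡ 289^2 = 83521 ≡ 629 (mod 1219)
609 = 512 + 64 + 32 + 1 in binary powers of 2.
So 5^609 ≡ 629 · 1001 · 699 · 5 ≡ 1146 (mod 1219).
Squaring chain: 1146; never reaches −1, so base 5 is a Miller–Rabin witness that 1219 is composite.

1146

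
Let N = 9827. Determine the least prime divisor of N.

9827 is odd.
Digit sum 26, not divisible by 3.
Ends in 7: not divisible by 5.
7: 9827 = 7·1403 + 6
11: 9827 = 11·893 + 4
13: 9827 = 13·755 + 12
17: 9827 = 17·578 + 1
19: 9827 = 19·517 + 4
23: 9827 = 23·427 + 6
29: 9827 = 29·338 + 25
31: 9827 = 31·317

31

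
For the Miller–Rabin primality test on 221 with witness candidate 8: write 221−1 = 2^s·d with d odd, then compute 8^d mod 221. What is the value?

221 − 1 = 220 = 2^2 · 55, so d = 55.
8^1 ≡ 8 (mod 221)
8^2 ≡ 8^2 = 64 ≡ 64 (mod 221)
8^4 ≡ 64^2 = 4096 ≡ 118 (mod 221)
8^8 ≡ 118^2 = 13924 ≡ 1 (mod 221)
8^16 ≡ 1^2 = 1 ≡ 1 (mod 221)
8^32 ≡ 1^2 = 1 ≡ 1 (mod 221)
55 = 32 + 16 + 4 + 2 + 1 in binary powers of 2.
So 8^55 ≡ 1 · 1 · 118 · 64 · 8 ≡ 83 (mod 221).
Squaring chain: 83 → 38; never reaches −1, so base 8 is a Miller–Rabin witness that 221 is composite.

83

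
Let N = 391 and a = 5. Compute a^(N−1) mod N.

325

5^1 ≡ 5 (mod 391)
5^2 ≡ 5^2 = 25 ≡ 25 (mod 391)
5^4 ≡ 25^2 = 625 ≡ 234 (mod 391)
5^8 ≡ 234^2 = 54756 ≡ 16 (mod 391)
5^16 ≡ 16^2 = 256 ≡ 256 (mod 391)
5^32 ≡ 256^2 = 65536 ≡ 239 (mod 391)
5^64 ≡ 239^2 = 57121 ≡ 35 (mod 391)
5^128 ≡ 35^2 = 1225 ≡ 52 (mod 391)
5^256 ≡ 52^2 = 2704 ≡ 358 (mod 391)
390 = 256 + 128 + 4 + 2 in binary powers of 2.
So 5^390 ≡ 358 · 52 · 234 · 25 ≡ 325 (mod 391).
Since 325 ≠ 1, base 5 is a Fermat witness: 391 is composite.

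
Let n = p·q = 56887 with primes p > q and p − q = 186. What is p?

349

Since p = q + 186, we have 56887 = q(q + 186), so q² + 186q − 56887 = 0.
Discriminant: 186² + 4·56887 = 34596 + 227548 = 262144; √262144 = 512.
q = (−186 + 512)/2 = 163, and p = q + 186 = 349.
Check: 163 · 349 = 56887.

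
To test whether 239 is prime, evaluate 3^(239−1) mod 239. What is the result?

1

3^1 ≡ 3 (mod 239)
3^2 ≡ 3^2 = 9 ≡ 9 (mod 239)
3^4 ≡ 9^2 = 81 ≡ 81 (mod 239)
3^8 ≡ 81^2 = 6561 ≡ 108 (mod 239)
3^16 ≡ 108^2 = 11664 ≡ 192 (mod 239)
3^32 ≡ 192^2 = 36864 ≡ 58 (mod 239)
3^64 ≡ 58^2 = 3364 ≡ 18 (mod 239)
3^128 ≡ 18^2 = 324 ≡ 85 (mod 239)
238 = 128 + 64 + 32 + 8 + 4 + 2 in binary powers of 2.
So 3^238 ≡ 85 · 18 · 58 · 108 · 81 · 9 ≡ 1 (mod 239).
Since the result is 1, base 3 gives no evidence that 239 is composite.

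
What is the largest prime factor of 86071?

86071 = 17 · 5063
5063 = 61 · 83
83 is prime.
So 86071 = 17 · 61 · 83; the largest prime factor is 83.

83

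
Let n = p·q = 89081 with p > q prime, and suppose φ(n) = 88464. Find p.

389

φ(n) = (p−1)(q−1) = n − (p+q) + 1, so p + q = 89081 − 88464 + 1 = 618.
p and q are the roots of t² − 618t + 89081 = 0.
Discriminant: 618² − 4·89081 = 381924 − 356324 = 25600; √25600 = 160.
q = (618 − 160)/2 = 229, p = (618 + 160)/2 = 389.
Check: 229 · 389 = 89081.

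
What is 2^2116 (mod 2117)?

1243

2^1 ≡ 2 (mod 2117)
2^2 ≡ 2^2 = 4 ≡ 4 (mod 2117)
2^4 ≡ 4^2 = 16 ≡ 16 (mod 2117)
2^8 ≡ 16^2 = 256 ≡ 256 (mod 2117)
2^16 ≡ 256^2 = 65536 ≡ 2026 (mod 2117)
2^32 ≡ 2026^2 = 4104676 ≡ 1930 (mod 2117)
2^64 ≡ 1930^2 = 3724900 ≡ 1097 (mod 2117)
2^128 ≡ 1097^2 = 1203409 ≡ 953 (mod 2117)
2^256 ≡ 953^2 = 908209 ≡ 16 (mod 2117)
2^512 ≡ 16^2 = 256 ≡ 256 (mod 2117)
2^1024 ≡ 256^2 = 65536 ≡ 2026 (mod 2117)
2^2048 ≡ 2026^2 = 4104676 ≡ 1930 (mod 2117)
2116 = 2048 + 64 + 4 in binary powers of 2.
So 2^2116 ≡ 1930 · 1097 · 16 ≡ 1243 (mod 2117).
Since 1243 ≠ 1, base 2 is a Fermat witness: 2117 is composite.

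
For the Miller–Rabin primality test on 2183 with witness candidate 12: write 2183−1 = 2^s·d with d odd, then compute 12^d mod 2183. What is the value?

551

2183 − 1 = 2182 = 2^1 · 1091, so d = 1091.
12^1 ≡ 12 (mod 2183)
12^2 ≡ 12^2 = 144 ≡ 144 (mod 2183)
12^4 ≡ 144^2 = 20736 ≡ 1089 (mod 2183)
12^8 ≡ 1089^2 = 1185921 ≡ 552 (mod 2183)
12^16 ≡ 552^2 = 304704 ≡ 1267 (mod 2183)
12^32 ≡ 1267^2 = 1605289 ≡ 784 (mod 2183)
12^64 ≡ 784^2 = 614656 ≡ 1233 (mod 2183)
12^128 ≡ 1233^2 = 1520289 ≡ 921 (mod 2183)
12^256 ≡ 921^2 = 848241 ≡ 1237 (mod 2183)
12^512 ≡ 1237^2 = 1530169 ≡ 2069 (mod 2183)
12^1024 ≡ 2069^2 = 4280761 ≡ 2081 (mod 2183)
1091 = 1024 + 64 + 2 + 1 in binary powers of 2.
So 12^1091 ≡ 2081 · 1233 · 144 · 12 ≡ 551 (mod 2183).
Squaring chain: 551; never reaches −1, so base 12 is a Miller–Rabin witness that 2183 is composite.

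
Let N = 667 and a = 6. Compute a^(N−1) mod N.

81

6^1 ≡ 6 (mod 667)
6^2 ≡ 6^2 = 36 ≡ 36 (mod 667)
6^4 ≡ 36^2 = 1296 ≡ 629 (mod 667)
6^8 ≡ 629^2 = 395641 ≡ 110 (mod 667)
6^16 ≡ 110^2 = 12100 ≡ 94 (mod 667)
6^32 ≡ 94^2 = 8836 ≡ 165 (mod 667)
6^64 ≡ 165^2 = 27225 ≡ 545 (mod 667)
6^128 ≡ 545^2 = 297025 ≡ 210 (mod 667)
6^256 ≡ 210^2 = 44100 ≡ 78 (mod 667)
6^512 ≡ 78^2 = 6084 ≡ 81 (mod 667)
666 = 512 + 128 + 16 + 8 + 2 in binary powers of 2.
So 6^666 ≡ 81 · 210 · 94 · 110 · 36 ≡ 81 (mod 667).
Since 81 ≠ 1, base 6 is a Fermat witness: 667 is composite.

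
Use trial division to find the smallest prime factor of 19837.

83

19837 is odd.
Digit sum 28, not divisible by 3.
Ends in 7: not divisible by 5.
7: 19837 = 7·2833 + 6
11: 19837 = 11·1803 + 4
13: 19837 = 13·1525 + 12
17: 19837 = 17·1166 + 15
19: 19837 = 19·1044 + 1
23: 19837 = 23·862 + 11
29: 19837 = 29·684 + 1
31: 19837 = 31·639 + 28
37: 19837 = 37·536 + 5
41: 19837 = 41·483 + 34
43: 19837 = 43·461 + 14
47: 19837 = 47·422 + 3
53: 19837 = 53·374 + 15
59: 19837 = 59·336 + 13
61: 19837 = 61·325 + 12
67: 19837 = 67·296 + 5
71: 19837 = 71·279 + 28
73: 19837 = 73·271 + 54
79: 19837 = 79·251 + 8
83: 19837 = 83·239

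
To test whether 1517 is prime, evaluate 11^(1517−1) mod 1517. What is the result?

359

11^1 ≡ 11 (mod 1517)
11^2 ≡ 11^2 = 121 ≡ 121 (mod 1517)
11^4 ≡ 121^2 = 14641 ≡ 988 (mod 1517)
11^8 ≡ 988^2 = 976144 ≡ 713 (mod 1517)
11^16 ≡ 713^2 = 508369 ≡ 174 (mod 1517)
11^32 ≡ 174^2 = 30276 ≡ 1453 (mod 1517)
11^64 ≡ 1453^2 = 2111209 ≡ 1062 (mod 1517)
11^128 ≡ 1062^2 = 1127844 ≡ 713 (mod 1517)
11^256 ≡ 713^2 = 508369 ≡ 174 (mod 1517)
11^512 ≡ 174^2 = 30276 ≡ 1453 (mod 1517)
11^1024 ≡ 1453^2 = 2111209 ≡ 1062 (mod 1517)
1516 = 1024 + 256 + 128 + 64 + 32 + 8 + 4 in binary powers of 2.
So 11^1516 ≡ 1062 · 174 · 713 · 1062 · 1453 · 713 · 988 ≡ 359 (mod 1517).
Since 359 ≠ 1, base 11 is a Fermat witness: 1517 is composite.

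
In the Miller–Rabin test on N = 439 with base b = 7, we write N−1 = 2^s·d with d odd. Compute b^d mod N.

1

439 − 1 = 438 = 2^1 · 219, so d = 219.
7^1 ≡ 7 (mod 439)
7^2 ≡ 7^2 = 49 ≡ 49 (mod 439)
7^4 ≡ 49^2 = 2401 ≡ 206 (mod 439)
7^8 ≡ 206^2 = 42436 ≡ 292 (mod 439)
7^16 ≡ 292^2 = 85264 ≡ 98 (mod 439)
7^32 ≡ 98^2 = 9604 ≡ 385 (mod 439)
7^64 ≡ 385^2 = 148225 ≡ 282 (mod 439)
7^128 ≡ 282^2 = 79524 ≡ 65 (mod 439)
219 = 128 + 64 + 16 + 8 + 2 + 1 in binary powers of 2.
So 7^219 ≡ 65 · 282 · 98 · 292 · 49 · 7 ≡ 1 (mod 439).
Since 7^d ≡ 1 (mod 439), base 7 does not prove 439 composite.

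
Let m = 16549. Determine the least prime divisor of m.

13

16549 is odd.
Digit sum 25, not divisible by 3.
Ends in 9: not divisible by 5.
7: 16549 = 7·2364 + 1
11: 16549 = 11·1504 + 5
13: 16549 = 13·1273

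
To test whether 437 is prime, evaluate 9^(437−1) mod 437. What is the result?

9^1 ≡ 9 (mod 437)
9^2 ≡ 9^2 = 81 ≡ 81 (mod 437)
9^4 ≡ 81^2 = 6561 ≡ 6 (mod 437)
9^8 ≡ 6^2 = 36 ≡ 36 (mod 437)
9^16 ≡ 36^2 = 1296 ≡ 422 (mod 437)
9^32 ≡ 422^2 = 178084 ≡ 225 (mod 437)
9^64 ≡ 225^2 = 50625 ≡ 370 (mod 437)
9^128 ≡ 370^2 = 136900 ≡ 119 (mod 437)
9^256 ≡ 119^2 = 14161 ≡ 177 (mod 437)
436 = 256 + 128 + 32 + 16 + 4 in binary powers of 2.
So 9^436 ≡ 177 · 119 · 225 · 422 · 6 ≡ 234 (mod 437).
Since 234 ≠ 1, base 9 is a Fermat witness: 437 is composite.

234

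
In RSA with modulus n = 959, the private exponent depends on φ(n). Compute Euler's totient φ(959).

816

Factor: 959 = 7 · 137.
φ(959) = (7−1) · (137−1) = 6 · 136 = 816.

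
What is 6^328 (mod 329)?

267

6^1 ≡ 6 (mod 329)
6^2 ≡ 6^2 = 36 ≡ 36 (mod 329)
6^4 ≡ 36^2 = 1296 ≡ 309 (mod 329)
6^8 ≡ 309^2 = 95481 ≡ 71 (mod 329)
6^16 ≡ 71^2 = 5041 ≡ 106 (mod 329)
6^32 ≡ 106^2 = 11236 ≡ 50 (mod 329)
6^64 ≡ 50^2 = 2500 ≡ 197 (mod 329)
6^128 ≡ 197^2 = 38809 ≡ 316 (mod 329)
6^256 ≡ 316^2 = 99856 ≡ 169 (mod 329)
328 = 256 + 64 + 8 in binary powers of 2.
So 6^328 ≡ 169 · 197 · 71 ≡ 267 (mod 329).
Since 267 ≠ 1, base 6 is a Fermat witness: 329 is composite.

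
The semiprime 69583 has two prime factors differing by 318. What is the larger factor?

467

Since p = q + 318, we have 69583 = q(q + 318), so q² + 318q − 69583 = 0.
Discriminant: 318² + 4·69583 = 101124 + 278332 = 379456; √379456 = 616.
q = (−318 + 616)/2 = 149, and p = q + 318 = 467.
Check: 149 · 467 = 69583.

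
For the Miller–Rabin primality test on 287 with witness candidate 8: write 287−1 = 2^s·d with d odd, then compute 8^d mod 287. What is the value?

225

287 − 1 = 286 = 2^1 · 143, so d = 143.
8^1 ≡ 8 (mod 287)
8^2 ≡ 8^2 = 64 ≡ 64 (mod 287)
8^4 ≡ 64^2 = 4096 ≡ 78 (mod 287)
8^8 ≡ 78^2 = 6084 ≡ 57 (mod 287)
8^16 ≡ 57^2 = 3249 ≡ 92 (mod 287)
8^32 ≡ 92^2 = 8464 ≡ 141 (mod 287)
8^64 ≡ 141^2 = 19881 ≡ 78 (mod 287)
8^128 ≡ 78^2 = 6084 ≡ 57 (mod 287)
143 = 128 + 8 + 4 + 2 + 1 in binary powers of 2.
So 8^143 ≡ 57 · 57 · 78 · 64 · 8 ≡ 225 (mod 287).
Squaring chain: 225; never reaches −1, so base 8 is a Miller–Rabin witness that 287 is composite.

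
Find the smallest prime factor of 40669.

67

40669 is odd.
Digit sum 25, not divisible by 3.
Ends in 9: not divisible by 5.
7: 40669 = 7·5809 + 6
11: 40669 = 11·3697 + 2
13: 40669 = 13·3128 + 5
17: 40669 = 17·2392 + 5
19: 40669 = 19·2140 + 9
23: 40669 = 23·1768 + 5
29: 40669 = 29·1402 + 11
31: 40669 = 31·1311 + 28
37: 40669 = 37·1099 + 6
41: 40669 = 41·991 + 38
43: 40669 = 43·945 + 34
47: 40669 = 47·865 + 14
53: 40669 = 53·767 + 18
59: 40669 = 59·689 + 18
61: 40669 = 61·666 + 43
67: 40669 = 67·607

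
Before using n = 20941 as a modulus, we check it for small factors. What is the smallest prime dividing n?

20941 is odd.
Digit sum 16, not divisible by 3.
Ends in 1: not divisible by 5.
7: 20941 = 7·2991 + 4
11: 20941 = 11·1903 + 8
13: 20941 = 13·1610 + 11
17: 20941 = 17·1231 + 14
19: 20941 = 19·1102 + 3
23: 20941 = 23·910 + 11
29: 20941 = 29·722 + 3
31: 20941 = 31·675 + 16
37: 20941 = 37·565 + 36
41: 20941 = 41·510 + 31
43: 20941 = 43·487

43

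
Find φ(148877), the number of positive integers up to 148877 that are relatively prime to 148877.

Factor: 148877 = 53^3.
φ(148877) = 53^2·(53−1) = 146068.

146068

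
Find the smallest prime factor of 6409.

13

6409 is odd.
Digit sum 19, not divisible by 3.
Ends in 9: not divisible by 5.
7: 6409 = 7·915 + 4
11: 6409 = 11·582 + 7
13: 6409 = 13·493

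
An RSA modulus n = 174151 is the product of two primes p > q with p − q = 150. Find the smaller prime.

Since p = q + 150, we have 174151 = q(q + 150), so q² + 150q − 174151 = 0.
Discriminant: 150² + 4·174151 = 22500 + 696604 = 719104; √719104 = 848.
q = (−150 + 848)/2 = 349, and p = q + 150 = 499.
Check: 349 · 499 = 174151.

349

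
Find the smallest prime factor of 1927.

41

1927 is odd.
Digit sum 19, not divisible by 3.
Ends in 7: not divisible by 5.
7: 1927 = 7·275 + 2
11: 1927 = 11·175 + 2
13: 1927 = 13·148 + 3
17: 1927 = 17·113 + 6
19: 1927 = 19·101 + 8
23: 1927 = 23·83 + 18
29: 1927 = 29·66 + 13
31: 1927 = 31·62 + 5
37: 1927 = 37·52 + 3
41: 1927 = 41·47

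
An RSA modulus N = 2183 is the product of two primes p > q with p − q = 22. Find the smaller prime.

Since p = q + 22, we have 2183 = q(q + 22), so q² + 22q − 2183 = 0.
Discriminant: 22² + 4·2183 = 484 + 8732 = 9216; √9216 = 96.
q = (−22 + 96)/2 = 37, and p = q + 22 = 59.
Check: 37 · 59 = 2183.

37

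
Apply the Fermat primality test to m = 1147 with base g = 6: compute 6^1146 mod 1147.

6^1 ≡ 6 (mod 1147)
6^2 ≡ 6^2 = 36 ≡ 36 (mod 1147)
6^4 ≡ 36^2 = 1296 ≡ 149 (mod 1147)
6^8 ≡ 149^2 = 22201 ≡ 408 (mod 1147)
6^16 ≡ 408^2 = 166464 ≡ 149 (mod 1147)
6^32 ≡ 149^2 = 22201 ≡ 408 (mod 1147)
6^64 ≡ 408^2 = 166464 ≡ 149 (mod 1147)
6^128 ≡ 149^2 = 22201 ≡ 408 (mod 1147)
6^256 ≡ 408^2 = 166464 ≡ 149 (mod 1147)
6^512 ≡ 149^2 = 22201 ≡ 408 (mod 1147)
6^1024 ≡ 408^2 = 166464 ≡ 149 (mod 1147)
1146 = 1024 + 64 + 32 + 16 + 8 + 2 in binary powers of 2.
So 6^1146 ≡ 149 · 149 · 408 · 149 · 408 · 36 ≡ 776 (mod 1147).
Since 776 ≠ 1, base 6 is a Fermat witness: 1147 is composite.

776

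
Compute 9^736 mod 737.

350

9^1 ≡ 9 (mod 737)
9^2 ≡ 9^2 = 81 ≡ 81 (mod 737)
9^4 ≡ 81^2 = 6561 ≡ 665 (mod 737)
9^8 ≡ 665^2 = 442225 ≡ 25 (mod 737)
9^16 ≡ 25^2 = 625 ≡ 625 (mod 737)
9^32 ≡ 625^2 = 390625 ≡ 15 (mod 737)
9^64 ≡ 15^2 = 225 ≡ 225 (mod 737)
9^128 ≡ 225^2 = 50625 ≡ 509 (mod 737)
9^256 ≡ 509^2 = 259081 ≡ 394 (mod 737)
9^512 ≡ 394^2 = 155236 ≡ 466 (mod 737)
736 = 512 + 128 + 64 + 32 in binary powers of 2.
So 9^736 ≡ 466 · 509 · 225 · 15 ≡ 350 (mod 737).
Since 350 ≠ 1, base 9 is a Fermat witness: 737 is composite.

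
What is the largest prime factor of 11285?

11285 = 5 · 2257
2257 = 37 · 61
61 is prime.
So 11285 = 5 · 37 · 61; the largest prime factor is 61.

61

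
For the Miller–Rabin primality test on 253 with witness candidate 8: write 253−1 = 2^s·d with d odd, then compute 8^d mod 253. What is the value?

50

253 − 1 = 252 = 2^2 · 63, so d = 63.
8^1 ≡ 8 (mod 253)
8^2 ≡ 8^2 = 64 ≡ 64 (mod 253)
8^4 ≡ 64^2 = 4096 ≡ 48 (mod 253)
8^8 ≡ 48^2 = 2304 ≡ 27 (mod 253)
8^16 ≡ 27^2 = 729 ≡ 223 (mod 253)
8^32 ≡ 223^2 = 49729 ≡ 141 (mod 253)
63 = 32 + 16 + 8 + 4 + 2 + 1 in binary powers of 2.
So 8^63 ≡ 141 · 223 · 27 · 48 · 64 · 8 ≡ 50 (mod 253).
Squaring chain: 50 → 223; never reaches −1, so base 8 is a Miller–Rabin witness that 253 is composite.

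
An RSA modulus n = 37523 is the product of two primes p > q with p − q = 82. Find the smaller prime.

157

Since p = q + 82, we have 37523 = q(q + 82), so q² + 82q − 37523 = 0.
Discriminant: 82² + 4·37523 = 6724 + 150092 = 156816; √156816 = 396.
q = (−82 + 396)/2 = 157, and p = q + 82 = 239.
Check: 157 · 239 = 37523.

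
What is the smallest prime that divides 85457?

85457 is odd.
Digit sum 29, not divisible by 3.
Ends in 7: not divisible by 5.
7: 85457 = 7·12208 + 1
11: 85457 = 11·7768 + 9
13: 85457 = 13·6573 + 8
17: 85457 = 17·5026 + 15
19: 85457 = 19·4497 + 14
23: 85457 = 23·3715 + 12
29: 85457 = 29·2946 + 23
31: 85457 = 31·2756 + 21
37: 85457 = 37·2309 + 24
41: 85457 = 41·2084 + 13
43: 85457 = 43·1987 + 16
47: 85457 = 47·1818 + 11
53: 85457 = 53·1612 + 21
59: 85457 = 59·1448 + 25
61: 85457 = 61·1400 + 57
67: 85457 = 67·1275 + 32
71: 85457 = 71·1203 + 44
73: 85457 = 73·1170 + 47
79: 85457 = 79·1081 + 58
83: 85457 = 83·1029 + 50
89: 85457 = 89·960 + 17
97: 85457 = 97·881

97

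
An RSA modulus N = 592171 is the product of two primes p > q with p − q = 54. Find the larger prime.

797

Since p = q + 54, we have 592171 = q(q + 54), so q² + 54q − 592171 = 0.
Discriminant: 54² + 4·592171 = 2916 + 2368684 = 2371600; √2371600 = 1540.
q = (−54 + 1540)/2 = 743, and p = q + 54 = 797.
Check: 743 · 797 = 592171.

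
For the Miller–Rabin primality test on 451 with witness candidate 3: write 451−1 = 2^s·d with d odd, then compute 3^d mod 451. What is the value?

331

451 − 1 = 450 = 2^1 · 225, so d = 225.
3^1 ≡ 3 (mod 451)
3^2 ≡ 3^2 = 9 ≡ 9 (mod 451)
3^4 ≡ 9^2 = 81 ≡ 81 (mod 451)
3^8 ≡ 81^2 = 6561 ≡ 247 (mod 451)
3^16 ≡ 247^2 = 61009 ≡ 124 (mod 451)
3^32 ≡ 124^2 = 15376 ≡ 42 (mod 451)
3^64 ≡ 42^2 = 1764 ≡ 411 (mod 451)
3^128 ≡ 411^2 = 168921 ≡ 247 (mod 451)
225 = 128 + 64 + 32 + 1 in binary powers of 2.
So 3^225 ≡ 247 · 411 · 42 · 3 ≡ 331 (mod 451).
Squaring chain: 331; never reaches −1, so base 3 is a Miller–Rabin witness that 451 is composite.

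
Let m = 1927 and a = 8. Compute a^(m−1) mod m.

8^1 ≡ 8 (mod 1927)
8^2 ≡ 8^2 = 64 ≡ 64 (mod 1927)
8^4 ≡ 64^2 = 4096 ≡ 242 (mod 1927)
8^8 ≡ 242^2 = 58564 ≡ 754 (mod 1927)
8^16 ≡ 754^2 = 568516 ≡ 51 (mod 1927)
8^32 ≡ 51^2 = 2601 ≡ 674 (mod 1927)
8^64 ≡ 674^2 = 454276 ≡ 1431 (mod 1927)
8^128 ≡ 1431^2 = 2047761 ≡ 1287 (mod 1927)
8^256 ≡ 1287^2 = 1656369 ≡ 1076 (mod 1927)
8^512 ≡ 1076^2 = 1157776 ≡ 1576 (mod 1927)
8^1024 ≡ 1576^2 = 2483776 ≡ 1800 (mod 1927)
1926 = 1024 + 512 + 256 + 128 + 4 + 2 in binary powers of 2.
So 8^1926 ≡ 1800 · 1576 · 1076 · 1287 · 242 · 64 ≡ 1630 (mod 1927).
Since 1630 ≠ 1, base 8 is a Fermat witness: 1927 is composite.

1630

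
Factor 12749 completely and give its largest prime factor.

12749 = 11 · 1159
1159 = 19 · 61
61 is prime.
So 12749 = 11 · 19 · 61; the largest prime factor is 61.

61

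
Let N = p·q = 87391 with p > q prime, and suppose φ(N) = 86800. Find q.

281

φ(n) = (p−1)(q−1) = n − (p+q) + 1, so p + q = 87391 − 86800 + 1 = 592.
p and q are the roots of t² − 592t + 87391 = 0.
Discriminant: 592² − 4·87391 = 350464 − 349564 = 900; √900 = 30.
q = (592 − 30)/2 = 281, p = (592 + 30)/2 = 311.
Check: 281 · 311 = 87391.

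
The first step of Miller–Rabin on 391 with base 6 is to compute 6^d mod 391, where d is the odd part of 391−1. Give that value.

386

391 − 1 = 390 = 2^1 · 195, so d = 195.
6^1 ≡ 6 (mod 391)
6^2 ≡ 6^2 = 36 ≡ 36 (mod 391)
6^4 ≡ 36^2 = 1296 ≡ 123 (mod 391)
6^8 ≡ 123^2 = 15129 ≡ 271 (mod 391)
6^16 ≡ 271^2 = 73441 ≡ 324 (mod 391)
6^32 ≡ 324^2 = 104976 ≡ 188 (mod 391)
6^64 ≡ 188^2 = 35344 ≡ 154 (mod 391)
6^128 ≡ 154^2 = 23716 ≡ 256 (mod 391)
195 = 128 + 64 + 2 + 1 in binary powers of 2.
So 6^195 ≡ 256 · 154 · 36 · 6 ≡ 386 (mod 391).
Squaring chain: 386; never reaches −1, so base 6 is a Miller–Rabin witness that 391 is composite.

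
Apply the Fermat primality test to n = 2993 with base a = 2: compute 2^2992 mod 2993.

2^1 ≡ 2 (mod 2993)
2^2 ≡ 2^2 = 4 ≡ 4 (mod 2993)
2^4 ≡ 4^2 = 16 ≡ 16 (mod 2993)
2^8 ≡ 16^2 = 256 ≡ 256 (mod 2993)
2^16 ≡ 256^2 = 65536 ≡ 2683 (mod 2993)
2^32 ≡ 2683^2 = 7198489 ≡ 324 (mod 2993)
2^64 ≡ 324^2 = 104976 ≡ 221 (mod 2993)
2^128 ≡ 221^2 = 48841 ≡ 953 (mod 2993)
2^256 ≡ 953^2 = 908209 ≡ 1330 (mod 2993)
2^512 ≡ 1330^2 = 1768900 ≡ 37 (mod 2993)
2^1024 ≡ 37^2 = 1369 ≡ 1369 (mod 2993)
2^2048 ≡ 1369^2 = 1874161 ≡ 543 (mod 2993)
2992 = 2048 + 512 + 256 + 128 + 32 + 16 in binary powers of 2.
So 2^2992 ≡ 543 · 37 · 1330 · 953 · 324 · 2683 ≡ 1841 (mod 2993).
Since 1841 ≠ 1, base 2 is a Fermat witness: 2993 is composite.

1841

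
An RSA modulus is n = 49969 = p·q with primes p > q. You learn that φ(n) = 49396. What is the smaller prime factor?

107

φ(n) = (p−1)(q−1) = n − (p+q) + 1, so p + q = 49969 − 49396 + 1 = 574.
p and q are the roots of t² − 574t + 49969 = 0.
Discriminant: 574² − 4·49969 = 329476 − 199876 = 129600; √129600 = 360.
q = (574 − 360)/2 = 107, p = (574 + 360)/2 = 467.
Check: 107 · 467 = 49969.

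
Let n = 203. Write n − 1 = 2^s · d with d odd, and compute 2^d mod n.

137

203 − 1 = 202 = 2^1 · 101, so d = 101.
2^1 ≡ 2 (mod 203)
2^2 ≡ 2^2 = 4 ≡ 4 (mod 203)
2^4 ≡ 4^2 = 16 ≡ 16 (mod 203)
2^8 ≡ 16^2 = 256 ≡ 53 (mod 203)
2^16 ≡ 53^2 = 2809 ≡ 170 (mod 203)
2^32 ≡ 170^2 = 28900 ≡ 74 (mod 203)
2^64 ≡ 74^2 = 5476 ≡ 198 (mod 203)
101 = 64 + 32 + 4 + 1 in binary powers of 2.
So 2^101 ≡ 198 · 74 · 16 · 2 ≡ 137 (mod 203).
Squaring chain: 137; never reaches −1, so base 2 is a Miller–Rabin witness that 203 is composite.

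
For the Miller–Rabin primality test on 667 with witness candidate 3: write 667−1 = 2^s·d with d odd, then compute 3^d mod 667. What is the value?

188

667 − 1 = 666 = 2^1 · 333, so d = 333.
3^1 ≡ 3 (mod 667)
3^2 ≡ 3^2 = 9 ≡ 9 (mod 667)
3^4 ≡ 9^2 = 81 ≡ 81 (mod 667)
3^8 ≡ 81^2 = 6561 ≡ 558 (mod 667)
3^16 ≡ 558^2 = 311364 ≡ 542 (mod 667)
3^32 ≡ 542^2 = 293764 ≡ 284 (mod 667)
3^64 ≡ 284^2 = 80656 ≡ 616 (mod 667)
3^128 ≡ 616^2 = 379456 ≡ 600 (mod 667)
3^256 ≡ 600^2 = 360000 ≡ 487 (mod 667)
333 = 256 + 64 + 8 + 4 + 1 in binary powers of 2.
So 3^333 ≡ 487 · 616 · 558 · 81 · 3 ≡ 188 (mod 667).
Squaring chain: 188; never reaches −1, so base 3 is a Miller–Rabin witness that 667 is composite.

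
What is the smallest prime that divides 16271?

16271 is odd.
Digit sum 17, not divisible by 3.
Ends in 1: not divisible by 5.
7: 16271 = 7·2324 + 3
11: 16271 = 11·1479 + 2
13: 16271 = 13·1251 + 8
17: 16271 = 17·957 + 2
19: 16271 = 19·856 + 7
23: 16271 = 23·707 + 10
29: 16271 = 29·561 + 2
31: 16271 = 31·524 + 27
37: 16271 = 37·439 + 28
41: 16271 = 41·396 + 35
43: 16271 = 43·378 + 17
47: 16271 = 47·346 + 9
53: 16271 = 53·307

53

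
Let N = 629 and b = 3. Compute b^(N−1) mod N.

3^1 ≡ 3 (mod 629)
3^2 ≡ 3^2 = 9 ≡ 9 (mod 629)
3^4 ≡ 9^2 = 81 ≡ 81 (mod 629)
3^8 ≡ 81^2 = 6561 ≡ 271 (mod 629)
3^16 ≡ 271^2 = 73441 ≡ 477 (mod 629)
3^32 ≡ 477^2 = 227529 ≡ 460 (mod 629)
3^64 ≡ 460^2 = 211600 ≡ 256 (mod 629)
3^128 ≡ 256^2 = 65536 ≡ 120 (mod 629)
3^256 ≡ 120^2 = 14400 ≡ 562 (mod 629)
3^512 ≡ 562^2 = 315844 ≡ 86 (mod 629)
628 = 512 + 64 + 32 + 16 + 4 in binary powers of 2.
So 3^628 ≡ 86 · 256 · 460 · 477 · 81 ≡ 625 (mod 629).
Since 625 ≠ 1, base 3 is a Fermat witness: 629 is composite.

625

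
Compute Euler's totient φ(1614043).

1569960

Factor: 1614043 = 71 · 127 · 179.
φ(1614043) = (71−1) · (127−1) · (179−1) = 70 · 126 · 178 = 1569960.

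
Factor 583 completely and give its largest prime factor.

583 = 11 · 53
53 is prime.
So 583 = 11 · 53; the largest prime factor is 53.

53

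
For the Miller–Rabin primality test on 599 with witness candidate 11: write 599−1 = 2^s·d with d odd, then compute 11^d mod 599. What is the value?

599 − 1 = 598 = 2^1 · 299, so d = 299.
11^1 ≡ 11 (mod 599)
11^2 ≡ 11^2 = 121 ≡ 121 (mod 599)
11^4 ≡ 121^2 = 14641 ≡ 265 (mod 599)
11^8 ≡ 265^2 = 70225 ≡ 142 (mod 599)
11^16 ≡ 142^2 = 20164 ≡ 397 (mod 599)
11^32 ≡ 397^2 = 157609 ≡ 72 (mod 599)
11^64 ≡ 72^2 = 5184 ≡ 392 (mod 599)
11^128 ≡ 392^2 = 153664 ≡ 320 (mod 599)
11^256 ≡ 320^2 = 102400 ≡ 570 (mod 599)
299 = 256 + 32 + 8 + 2 + 1 in binary powers of 2.
So 11^299 ≡ 570 · 72 · 142 · 121 · 11 ≡ 598 (mod 599).
Since 11^d ≡ 598 (mod 599), base 11 does not prove 599 composite.

598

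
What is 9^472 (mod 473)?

9^1 ≡ 9 (mod 473)
9^2 ≡ 9^2 = 81 ≡ 81 (mod 473)
9^4 ≡ 81^2 = 6561 ≡ 412 (mod 473)
9^8 ≡ 412^2 = 169744 ≡ 410 (mod 473)
9^16 ≡ 410^2 = 168100 ≡ 185 (mod 473)
9^32 ≡ 185^2 = 34225 ≡ 169 (mod 473)
9^64 ≡ 169^2 = 28561 ≡ 181 (mod 473)
9^128 ≡ 181^2 = 32761 ≡ 124 (mod 473)
9^256 ≡ 124^2 = 15376 ≡ 240 (mod 473)
472 = 256 + 128 + 64 + 16 + 8 in binary powers of 2.
So 9^472 ≡ 240 · 124 · 181 · 185 · 410 ≡ 444 (mod 473).
Since 444 ≠ 1, base 9 is a Fermat witness: 473 is composite.

444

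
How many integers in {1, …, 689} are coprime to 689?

624

Factor: 689 = 13 · 53.
φ(689) = (13−1) · (53−1) = 12 · 52 = 624.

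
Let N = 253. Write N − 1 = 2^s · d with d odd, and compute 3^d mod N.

236

253 − 1 = 252 = 2^2 · 63, so d = 63.
3^1 ≡ 3 (mod 253)
3^2 ≡ 3^2 = 9 ≡ 9 (mod 253)
3^4 ≡ 9^2 = 81 ≡ 81 (mod 253)
3^8 ≡ 81^2 = 6561 ≡ 236 (mod 253)
3^16 ≡ 236^2 = 55696 ≡ 36 (mod 253)
3^32 ≡ 36^2 = 1296 ≡ 31 (mod 253)
63 = 32 + 16 + 8 + 4 + 2 + 1 in binary powers of 2.
So 3^63 ≡ 31 · 36 · 236 · 81 · 9 · 3 ≡ 236 (mod 253).
Squaring chain: 236 → 36; never reaches −1, so base 3 is a Miller–Rabin witness that 253 is composite.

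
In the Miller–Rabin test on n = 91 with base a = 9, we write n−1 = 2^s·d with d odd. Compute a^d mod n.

91 − 1 = 90 = 2^1 · 45, so d = 45.
9^1 ≡ 9 (mod 91)
9^2 ≡ 9^2 = 81 ≡ 81 (mod 91)
9^4 ≡ 81^2 = 6561 ≡ 9 (mod 91)
9^8 ≡ 9^2 = 81 ≡ 81 (mod 91)
9^16 ≡ 81^2 = 6561 ≡ 9 (mod 91)
9^32 ≡ 9^2 = 81 ≡ 81 (mod 91)
45 = 32 + 8 + 4 + 1 in binary powers of 2.
So 9^45 ≡ 81 · 81 · 9 · 9 ≡ 1 (mod 91).
Since 9^d ≡ 1 (mod 91), base 9 does not prove 91 composite.

1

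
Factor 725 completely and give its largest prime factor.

29

725 = 5 · 145
145 = 5 · 29
29 is prime.
So 725 = 5^2 · 29; the largest prime factor is 29.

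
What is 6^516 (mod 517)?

6^1 ≡ 6 (mod 517)
6^2 ≡ 6^2 = 36 ≡ 36 (mod 517)
6^4 ≡ 36^2 = 1296 ≡ 262 (mod 517)
6^8 ≡ 262^2 = 68644 ≡ 400 (mod 517)
6^16 ≡ 400^2 = 160000 ≡ 247 (mod 517)
6^32 ≡ 247^2 = 61009 ≡ 3 (mod 517)
6^64 ≡ 3^2 = 9 ≡ 9 (mod 517)
6^128 ≡ 9^2 = 81 ≡ 81 (mod 517)
6^256 ≡ 81^2 = 6561 ≡ 357 (mod 517)
6^512 ≡ 357^2 = 127449 ≡ 267 (mod 517)
516 = 512 + 4 in binary powers of 2.
So 6^516 ≡ 267 · 262 ≡ 159 (mod 517).
Since 159 ≠ 1, base 6 is a Fermat witness: 517 is composite.

159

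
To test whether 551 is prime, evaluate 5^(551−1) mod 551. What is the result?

480

5^1 ≡ 5 (mod 551)
5^2 ≡ 5^2 = 25 ≡ 25 (mod 551)
5^4 ≡ 25^2 = 625 ≡ 74 (mod 551)
5^8 ≡ 74^2 = 5476 ≡ 517 (mod 551)
5^16 ≡ 517^2 = 267289 ≡ 54 (mod 551)
5^32 ≡ 54^2 = 2916 ≡ 161 (mod 551)
5^64 ≡ 161^2 = 25921 ≡ 24 (mod 551)
5^128 ≡ 24^2 = 576 ≡ 25 (mod 551)
5^256 ≡ 25^2 = 625 ≡ 74 (mod 551)
5^512 ≡ 74^2 = 5476 ≡ 517 (mod 551)
550 = 512 + 32 + 4 + 2 in binary powers of 2.
So 5^550 ≡ 517 · 161 · 74 · 25 ≡ 480 (mod 551).
Since 480 ≠ 1, base 5 is a Fermat witness: 551 is composite.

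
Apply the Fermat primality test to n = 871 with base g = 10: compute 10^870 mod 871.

625

10^1 ≡ 10 (mod 871)
10^2 ≡ 10^2 = 100 ≡ 100 (mod 871)
10^4 ≡ 100^2 = 10000 ≡ 419 (mod 871)
10^8 ≡ 419^2 = 175561 ≡ 490 (mod 871)
10^16 ≡ 490^2 = 240100 ≡ 575 (mod 871)
10^32 ≡ 575^2 = 330625 ≡ 516 (mod 871)
10^64 ≡ 516^2 = 266256 ≡ 601 (mod 871)
10^128 ≡ 601^2 = 361201 ≡ 607 (mod 871)
10^256 ≡ 607^2 = 368449 ≡ 16 (mod 871)
10^512 ≡ 16^2 = 256 ≡ 256 (mod 871)
870 = 512 + 256 + 64 + 32 + 4 + 2 in binary powers of 2.
So 10^870 ≡ 256 · 16 · 601 · 516 · 419 · 100 ≡ 625 (mod 871).
Since 625 ≠ 1, base 10 is a Fermat witness: 871 is composite.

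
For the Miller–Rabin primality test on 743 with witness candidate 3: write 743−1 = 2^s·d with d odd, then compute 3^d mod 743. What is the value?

743 − 1 = 742 = 2^1 · 371, so d = 371.
3^1 ≡ 3 (mod 743)
3^2 ≡ 3^2 = 9 ≡ 9 (mod 743)
3^4 ≡ 9^2 = 81 ≡ 81 (mod 743)
3^8 ≡ 81^2 = 6561 ≡ 617 (mod 743)
3^16 ≡ 617^2 = 380689 ≡ 273 (mod 743)
3^32 ≡ 273^2 = 74529 ≡ 229 (mod 743)
3^64 ≡ 229^2 = 52441 ≡ 431 (mod 743)
3^128 ≡ 431^2 = 185761 ≡ 11 (mod 743)
3^256 ≡ 11^2 = 121 ≡ 121 (mod 743)
371 = 256 + 64 + 32 + 16 + 2 + 1 in binary powers of 2.
So 3^371 ≡ 121 · 431 · 229 · 273 · 9 · 3 ≡ 1 (mod 743).
Since 3^d ≡ 1 (mod 743), base 3 does not prove 743 composite.

1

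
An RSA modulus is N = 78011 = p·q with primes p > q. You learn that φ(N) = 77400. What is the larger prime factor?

φ(n) = (p−1)(q−1) = n − (p+q) + 1, so p + q = 78011 − 77400 + 1 = 612.
p and q are the roots of t² − 612t + 78011 = 0.
Discriminant: 612² − 4·78011 = 374544 − 312044 = 62500; √62500 = 250.
q = (612 − 250)/2 = 181, p = (612 + 250)/2 = 431.
Check: 181 · 431 = 78011.

431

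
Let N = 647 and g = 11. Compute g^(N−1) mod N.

1

11^1 ≡ 11 (mod 647)
11^2 ≡ 11^2 = 121 ≡ 121 (mod 647)
11^4 ≡ 121^2 = 14641 ≡ 407 (mod 647)
11^8 ≡ 407^2 = 165649 ≡ 17 (mod 647)
11^16 ≡ 17^2 = 289 ≡ 289 (mod 647)
11^32 ≡ 289^2 = 83521 ≡ 58 (mod 647)
11^64 ≡ 58^2 = 3364 ≡ 129 (mod 647)
11^128 ≡ 129^2 = 16641 ≡ 466 (mod 647)
11^256 ≡ 466^2 = 217156 ≡ 411 (mod 647)
11^512 ≡ 411^2 = 168921 ≡ 54 (mod 647)
646 = 512 + 128 + 4 + 2 in binary powers of 2.
So 11^646 ≡ 54 · 466 · 407 · 121 ≡ 1 (mod 647).
Since the result is 1, base 11 gives no evidence that 647 is composite.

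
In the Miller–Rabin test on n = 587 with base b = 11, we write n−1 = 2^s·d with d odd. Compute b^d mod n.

587 − 1 = 586 = 2^1 · 293, so d = 293.
11^1 ≡ 11 (mod 587)
11^2 ≡ 11^2 = 121 ≡ 121 (mod 587)
11^4 ≡ 121^2 = 14641 ≡ 553 (mod 587)
11^8 ≡ 553^2 = 305809 ≡ 569 (mod 587)
11^16 ≡ 569^2 = 323761 ≡ 324 (mod 587)
11^32 ≡ 324^2 = 104976 ≡ 490 (mod 587)
11^64 ≡ 490^2 = 240100 ≡ 17 (mod 587)
11^128 ≡ 17^2 = 289 ≡ 289 (mod 587)
11^256 ≡ 289^2 = 83521 ≡ 167 (mod 587)
293 = 256 + 32 + 4 + 1 in binary powers of 2.
So 11^293 ≡ 167 · 490 · 553 · 11 ≡ 586 (mod 587).
Since 11^d ≡ 586 (mod 587), base 11 does not prove 587 composite.

586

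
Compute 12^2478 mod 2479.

2024

12^1 ≡ 12 (mod 2479)
12^2 ≡ 12^2 = 144 ≡ 144 (mod 2479)
12^4 ≡ 144^2 = 20736 ≡ 904 (mod 2479)
12^8 ≡ 904^2 = 817216 ≡ 1625 (mod 2479)
12^16 ≡ 1625^2 = 2640625 ≡ 490 (mod 2479)
12^32 ≡ 490^2 = 240100 ≡ 2116 (mod 2479)
12^64 ≡ 2116^2 = 4477456 ≡ 382 (mod 2479)
12^128 ≡ 382^2 = 145924 ≡ 2142 (mod 2479)
12^256 ≡ 2142^2 = 4588164 ≡ 2014 (mod 2479)
12^512 ≡ 2014^2 = 4056196 ≡ 552 (mod 2479)
12^1024 ≡ 552^2 = 304704 ≡ 2266 (mod 2479)
12^2048 ≡ 2266^2 = 5134756 ≡ 747 (mod 2479)
2478 = 2048 + 256 + 128 + 32 + 8 + 4 + 2 in binary powers of 2.
So 12^2478 ≡ 747 · 2014 · 2142 · 2116 · 1625 · 904 · 144 ≡ 2024 (mod 2479).
Since 2024 ≠ 1, base 12 is a Fermat witness: 2479 is composite.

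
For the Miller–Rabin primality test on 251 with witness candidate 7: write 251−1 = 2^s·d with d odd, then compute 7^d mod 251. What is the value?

251 − 1 = 250 = 2^1 · 125, so d = 125.
7^1 ≡ 7 (mod 251)
7^2 ≡ 7^2 = 49 ≡ 49 (mod 251)
7^4 ≡ 49^2 = 2401 ≡ 142 (mod 251)
7^8 ≡ 142^2 = 20164 ≡ 84 (mod 251)
7^16 ≡ 84^2 = 7056 ≡ 28 (mod 251)
7^32 ≡ 28^2 = 784 ≡ 31 (mod 251)
7^64 ≡ 31^2 = 961 ≡ 208 (mod 251)
125 = 64 + 32 + 16 + 8 + 4 + 1 in binary powers of 2.
So 7^125 ≡ 208 · 31 · 28 · 84 · 142 · 7 ≡ 1 (mod 251).
Since 7^d ≡ 1 (mod 251), base 7 does not prove 251 composite.

1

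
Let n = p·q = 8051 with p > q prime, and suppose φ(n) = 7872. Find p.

97

φ(n) = (p−1)(q−1) = n − (p+q) + 1, so p + q = 8051 − 7872 + 1 = 180.
p and q are the roots of t² − 180t + 8051 = 0.
Discriminant: 180² − 4·8051 = 32400 − 32204 = 196; √196 = 14.
q = (180 − 14)/2 = 83, p = (180 + 14)/2 = 97.
Check: 83 · 97 = 8051.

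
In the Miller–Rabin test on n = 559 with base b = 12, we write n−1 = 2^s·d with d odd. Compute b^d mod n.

194

559 − 1 = 558 = 2^1 · 279, so d = 279.
12^1 ≡ 12 (mod 559)
12^2 ≡ 12^2 = 144 ≡ 144 (mod 559)
12^4 ≡ 144^2 = 20736 ≡ 53 (mod 559)
12^8 ≡ 53^2 = 2809 ≡ 14 (mod 559)
12^16 ≡ 14^2 = 196 ≡ 196 (mod 559)
12^32 ≡ 196^2 = 38416 ≡ 404 (mod 559)
12^64 ≡ 404^2 = 163216 ≡ 547 (mod 559)
12^128 ≡ 547^2 = 299209 ≡ 144 (mod 559)
12^256 ≡ 144^2 = 20736 ≡ 53 (mod 559)
279 = 256 + 16 + 4 + 2 + 1 in binary powers of 2.
So 12^279 ≡ 53 · 196 · 53 · 144 · 12 ≡ 194 (mod 559).
Squaring chain: 194; never reaches −1, so base 12 is a Miller–Rabin witness that 559 is composite.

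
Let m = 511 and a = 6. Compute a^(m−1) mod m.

155

6^1 ≡ 6 (mod 511)
6^2 ≡ 6^2 = 36 ≡ 36 (mod 511)
6^4 ≡ 36^2 = 1296 ≡ 274 (mod 511)
6^8 ≡ 274^2 = 75076 ≡ 470 (mod 511)
6^16 ≡ 470^2 = 220900 ≡ 148 (mod 511)
6^32 ≡ 148^2 = 21904 ≡ 442 (mod 511)
6^64 ≡ 442^2 = 195364 ≡ 162 (mod 511)
6^128 ≡ 162^2 = 26244 ≡ 183 (mod 511)
6^256 ≡ 183^2 = 33489 ≡ 274 (mod 511)
510 = 256 + 128 + 64 + 32 + 16 + 8 + 4 + 2 in binary powers of 2.
So 6^510 ≡ 274 · 183 · 162 · 442 · 148 · 470 · 274 · 36 ≡ 155 (mod 511).
Since 155 ≠ 1, base 6 is a Fermat witness: 511 is composite.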